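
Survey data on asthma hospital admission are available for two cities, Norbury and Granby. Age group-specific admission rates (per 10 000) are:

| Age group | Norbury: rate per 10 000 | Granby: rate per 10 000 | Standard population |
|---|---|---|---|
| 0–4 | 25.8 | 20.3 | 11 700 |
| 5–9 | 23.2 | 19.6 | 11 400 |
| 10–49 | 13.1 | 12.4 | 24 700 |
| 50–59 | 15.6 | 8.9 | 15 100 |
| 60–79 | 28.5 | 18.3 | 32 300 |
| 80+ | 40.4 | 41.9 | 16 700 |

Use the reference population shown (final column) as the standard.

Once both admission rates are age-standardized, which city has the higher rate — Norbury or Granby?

Norbury

Standard total = 111 900; weights = 0.1046, 0.1019, 0.2207, 0.1349, 0.2887, 0.1492.
Norbury: 0.1046×25.8 + 0.1019×23.2 + 0.2207×13.1 + 0.1349×15.6 + 0.2887×28.5 + 0.1492×40.4 = 24.3137 per 10 000.
Granby: 0.1046×20.3 + 0.1019×19.6 + 0.2207×12.4 + 0.1349×8.9 + 0.2887×18.3 + 0.1492×41.9 = 19.5929 per 10 000.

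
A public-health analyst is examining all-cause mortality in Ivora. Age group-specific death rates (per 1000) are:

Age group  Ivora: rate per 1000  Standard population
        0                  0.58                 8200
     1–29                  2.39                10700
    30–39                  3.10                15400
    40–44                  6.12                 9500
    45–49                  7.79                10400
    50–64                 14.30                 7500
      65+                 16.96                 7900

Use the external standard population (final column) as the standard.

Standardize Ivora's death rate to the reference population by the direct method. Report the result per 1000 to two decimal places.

Standard total = 69600; weights = 0.1178, 0.1537, 0.2213, 0.1365, 0.1494, 0.1078, 0.1135.
Standardized rate: 0.1178×0.58 + 0.1537×2.39 + 0.2213×3.10 + 0.1365×6.12 + 0.1494×7.79 + 0.1078×14.30 + 0.1135×16.96 = 6.5871 per 1000.

6.59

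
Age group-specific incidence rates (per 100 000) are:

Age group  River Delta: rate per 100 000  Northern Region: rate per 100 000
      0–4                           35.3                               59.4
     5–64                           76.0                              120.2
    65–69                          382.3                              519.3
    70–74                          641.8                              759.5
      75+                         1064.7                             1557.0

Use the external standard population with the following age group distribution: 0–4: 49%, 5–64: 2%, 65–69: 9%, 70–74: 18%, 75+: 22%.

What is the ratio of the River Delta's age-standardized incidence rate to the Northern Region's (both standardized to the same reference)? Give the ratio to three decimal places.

Standard weights: 0.49, 0.02, 0.09, 0.18, 0.22.
The River Delta: 0.4900×35.3 + 0.0200×76.0 + 0.0900×382.3 + 0.1800×641.8 + 0.2200×1064.7 = 402.9820 per 100 000.
The Northern Region: 0.4900×59.4 + 0.0200×120.2 + 0.0900×519.3 + 0.1800×759.5 + 0.2200×1557.0 = 557.4970 per 100 000.
Ratio = 402.9820 ÷ 557.4970 = 0.72284.

0.723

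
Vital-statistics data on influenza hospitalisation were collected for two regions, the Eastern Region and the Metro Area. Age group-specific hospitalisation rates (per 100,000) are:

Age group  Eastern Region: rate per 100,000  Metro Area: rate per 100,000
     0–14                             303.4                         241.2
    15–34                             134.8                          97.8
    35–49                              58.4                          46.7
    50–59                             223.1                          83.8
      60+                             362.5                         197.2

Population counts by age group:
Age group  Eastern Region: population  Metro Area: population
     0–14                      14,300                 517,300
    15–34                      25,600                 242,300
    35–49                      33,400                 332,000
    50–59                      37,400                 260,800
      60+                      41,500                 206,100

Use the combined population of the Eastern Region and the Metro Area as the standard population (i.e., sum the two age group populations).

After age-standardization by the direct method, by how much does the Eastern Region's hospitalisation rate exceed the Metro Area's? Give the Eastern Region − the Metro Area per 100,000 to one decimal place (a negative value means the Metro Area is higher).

75.8

Combined standard total = 1,710,700; weights = 0.3107, 0.1566, 0.2136, 0.1743, 0.1447.
The Eastern Region: 0.3107×303.4 + 0.1566×134.8 + 0.2136×58.4 + 0.1743×223.1 + 0.1447×362.5 = 219.2220 per 100,000.
The Metro Area: 0.3107×241.2 + 0.1566×97.8 + 0.2136×46.7 + 0.1743×83.8 + 0.1447×197.2 = 143.3931 per 100,000.
Difference = 219.2220 − 143.3931 = 75.8289.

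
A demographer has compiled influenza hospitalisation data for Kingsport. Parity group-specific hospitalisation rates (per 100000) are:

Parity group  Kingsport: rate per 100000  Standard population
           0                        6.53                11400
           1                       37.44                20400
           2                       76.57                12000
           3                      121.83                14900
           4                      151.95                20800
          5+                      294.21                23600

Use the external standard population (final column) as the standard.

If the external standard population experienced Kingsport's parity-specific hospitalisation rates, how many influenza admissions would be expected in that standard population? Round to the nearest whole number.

137

Expected influenza admissions = Σ (standard pop × parity-specific rate ÷ 100000)
= 11400×6.53/100000 + 20400×37.44/100000 + 12000×76.57/100000 + 14900×121.83/100000 + 20800×151.95/100000 + 23600×294.21/100000
= 0.74 + 7.64 + 9.19 + 18.15 + 31.61 + 69.43 = 136.76.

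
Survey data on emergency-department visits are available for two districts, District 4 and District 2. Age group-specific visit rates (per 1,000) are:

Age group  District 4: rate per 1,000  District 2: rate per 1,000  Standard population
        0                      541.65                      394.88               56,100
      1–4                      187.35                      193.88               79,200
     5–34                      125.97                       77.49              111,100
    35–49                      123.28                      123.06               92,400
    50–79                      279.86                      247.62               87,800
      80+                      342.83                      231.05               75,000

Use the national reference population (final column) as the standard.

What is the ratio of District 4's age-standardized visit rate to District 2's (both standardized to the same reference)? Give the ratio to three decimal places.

1.252

Standard total = 501,600; weights = 0.1118, 0.1579, 0.2215, 0.1842, 0.1750, 0.1495.
District 4: 0.1118×541.65 + 0.1579×187.35 + 0.2215×125.97 + 0.1842×123.28 + 0.1750×279.86 + 0.1495×342.83 = 241.0187 per 1,000.
District 2: 0.1118×394.88 + 0.1579×193.88 + 0.2215×77.49 + 0.1842×123.06 + 0.1750×247.62 + 0.1495×231.05 = 192.4995 per 1,000.
Ratio = 241.0187 ÷ 192.4995 = 1.25205.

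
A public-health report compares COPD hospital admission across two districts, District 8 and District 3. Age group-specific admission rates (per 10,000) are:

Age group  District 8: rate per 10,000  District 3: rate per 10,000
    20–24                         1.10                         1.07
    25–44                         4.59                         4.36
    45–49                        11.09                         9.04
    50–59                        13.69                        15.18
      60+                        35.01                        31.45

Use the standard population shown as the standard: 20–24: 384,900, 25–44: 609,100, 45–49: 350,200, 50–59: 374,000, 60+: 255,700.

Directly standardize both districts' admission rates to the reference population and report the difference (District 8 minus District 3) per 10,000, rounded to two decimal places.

Standard total = 1,973,900; weights = 0.1950, 0.3086, 0.1774, 0.1895, 0.1295.
District 8: 0.1950×1.10 + 0.3086×4.59 + 0.1774×11.09 + 0.1895×13.69 + 0.1295×35.01 = 10.7275 per 10,000.
District 3: 0.1950×1.07 + 0.3086×4.36 + 0.1774×9.04 + 0.1895×15.18 + 0.1295×31.45 = 10.1081 per 10,000.
Difference = 10.7275 − 10.1081 = 0.6194.

0.62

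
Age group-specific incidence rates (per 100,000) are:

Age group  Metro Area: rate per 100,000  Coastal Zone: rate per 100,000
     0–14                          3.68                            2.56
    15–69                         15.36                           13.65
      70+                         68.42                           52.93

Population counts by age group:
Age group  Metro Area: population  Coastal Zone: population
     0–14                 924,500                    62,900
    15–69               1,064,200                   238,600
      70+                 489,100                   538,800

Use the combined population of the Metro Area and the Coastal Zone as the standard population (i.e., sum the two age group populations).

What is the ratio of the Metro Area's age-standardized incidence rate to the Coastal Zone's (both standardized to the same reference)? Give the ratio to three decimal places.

1.258

Combined standard total = 3,318,100; weights = 0.2976, 0.3926, 0.3098.
The Metro Area: 0.2976×3.68 + 0.3926×15.36 + 0.3098×68.42 = 28.3215 per 100,000.
The Coastal Zone: 0.2976×2.56 + 0.3926×13.65 + 0.3098×52.93 = 22.5182 per 100,000.
Ratio = 28.3215 ÷ 22.5182 = 1.25771.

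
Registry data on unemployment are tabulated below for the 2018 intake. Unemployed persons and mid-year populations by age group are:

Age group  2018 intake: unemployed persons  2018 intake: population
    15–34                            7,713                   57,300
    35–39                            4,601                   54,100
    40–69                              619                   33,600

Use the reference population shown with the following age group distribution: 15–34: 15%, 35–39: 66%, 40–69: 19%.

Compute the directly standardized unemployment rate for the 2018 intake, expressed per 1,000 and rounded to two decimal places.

Age-specific rates per 1,000 for the 2018 intake: 134.607, 85.046, 18.423.
Standard weights: 0.15, 0.66, 0.19.
Standardized rate: 0.1500×134.607 + 0.6600×85.046 + 0.1900×18.423 = 79.8219 per 1,000.

79.82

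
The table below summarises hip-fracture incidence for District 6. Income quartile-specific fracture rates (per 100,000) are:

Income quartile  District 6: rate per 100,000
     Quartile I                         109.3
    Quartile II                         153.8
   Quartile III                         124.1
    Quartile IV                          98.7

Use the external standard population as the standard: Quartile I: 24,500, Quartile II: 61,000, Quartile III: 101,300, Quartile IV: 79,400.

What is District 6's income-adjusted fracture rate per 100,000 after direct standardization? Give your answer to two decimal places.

121.97

Standard total = 266,200; weights = 0.0920, 0.2292, 0.3805, 0.2983.
Standardized rate: 0.0920×109.3 + 0.2292×153.8 + 0.3805×124.1 + 0.2983×98.7 = 121.9675 per 100,000.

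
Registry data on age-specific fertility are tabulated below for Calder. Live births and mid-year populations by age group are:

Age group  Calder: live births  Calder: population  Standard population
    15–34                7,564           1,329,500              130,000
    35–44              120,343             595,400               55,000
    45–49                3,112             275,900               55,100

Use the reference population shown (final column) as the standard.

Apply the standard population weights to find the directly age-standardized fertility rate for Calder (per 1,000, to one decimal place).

52.0

Age-specific rates per 1,000 for Calder: 5.689, 202.121, 11.279.
Standard total = 240,100; weights = 0.5414, 0.2291, 0.2295.
Standardized rate: 0.5414×5.689 + 0.2291×202.121 + 0.2295×11.279 = 51.9691 per 1,000.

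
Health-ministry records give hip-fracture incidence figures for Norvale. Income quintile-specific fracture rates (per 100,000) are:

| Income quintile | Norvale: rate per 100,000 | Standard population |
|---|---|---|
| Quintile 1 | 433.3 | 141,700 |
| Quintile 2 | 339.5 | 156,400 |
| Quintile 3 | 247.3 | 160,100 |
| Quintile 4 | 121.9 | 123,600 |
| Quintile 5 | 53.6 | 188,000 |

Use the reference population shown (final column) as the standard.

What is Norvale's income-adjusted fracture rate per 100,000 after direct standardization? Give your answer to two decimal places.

Standard total = 769,800; weights = 0.1841, 0.2032, 0.2080, 0.1606, 0.2442.
Standardized rate: 0.1841×433.3 + 0.2032×339.5 + 0.2080×247.3 + 0.1606×121.9 + 0.2442×53.6 = 232.8303 per 100,000.

232.83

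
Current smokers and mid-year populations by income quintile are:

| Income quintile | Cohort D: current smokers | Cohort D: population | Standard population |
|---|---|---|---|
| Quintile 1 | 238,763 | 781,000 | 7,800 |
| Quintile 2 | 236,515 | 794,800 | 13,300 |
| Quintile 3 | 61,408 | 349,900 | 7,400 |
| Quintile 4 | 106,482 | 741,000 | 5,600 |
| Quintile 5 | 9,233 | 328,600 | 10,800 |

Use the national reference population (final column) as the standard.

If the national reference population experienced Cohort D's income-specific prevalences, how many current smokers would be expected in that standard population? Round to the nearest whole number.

Income-specific rates per 1,000 for Cohort D: 305.714, 297.578, 175.502, 143.700, 28.098.
Expected current smokers = Σ (standard pop × income-specific rate ÷ 1,000)
= 7,800×305.714/1,000 + 13,300×297.578/1,000 + 7,400×175.502/1,000 + 5,600×143.700/1,000 + 10,800×28.098/1,000
= 2384.57 + 3957.79 + 1298.71 + 804.72 + 303.46 = 8749.25.

8749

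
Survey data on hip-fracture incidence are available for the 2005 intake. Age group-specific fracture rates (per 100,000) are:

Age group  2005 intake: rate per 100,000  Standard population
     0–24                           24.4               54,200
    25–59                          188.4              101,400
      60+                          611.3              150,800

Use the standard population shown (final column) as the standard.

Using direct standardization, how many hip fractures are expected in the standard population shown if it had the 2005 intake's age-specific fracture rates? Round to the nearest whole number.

1126

Expected hip fractures = Σ (standard pop × age-specific rate ÷ 100,000)
= 54,200×24.4/100,000 + 101,400×188.4/100,000 + 150,800×611.3/100,000
= 13.22 + 191.04 + 921.84 = 1126.10.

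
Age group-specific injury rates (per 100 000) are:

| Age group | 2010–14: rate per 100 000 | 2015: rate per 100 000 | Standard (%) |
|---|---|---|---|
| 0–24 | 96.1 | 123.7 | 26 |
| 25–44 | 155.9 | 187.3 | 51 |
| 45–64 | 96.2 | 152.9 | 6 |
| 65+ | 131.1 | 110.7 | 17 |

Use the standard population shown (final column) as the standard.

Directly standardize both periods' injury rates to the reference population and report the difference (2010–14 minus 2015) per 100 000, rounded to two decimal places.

-23.12

Standard weights: 0.26, 0.51, 0.06, 0.17.
2010–14: 0.2600×96.1 + 0.5100×155.9 + 0.0600×96.2 + 0.1700×131.1 = 132.5540 per 100 000.
2015: 0.2600×123.7 + 0.5100×187.3 + 0.0600×152.9 + 0.1700×110.7 = 155.6780 per 100 000.
Difference = 132.5540 − 155.6780 = -23.1240.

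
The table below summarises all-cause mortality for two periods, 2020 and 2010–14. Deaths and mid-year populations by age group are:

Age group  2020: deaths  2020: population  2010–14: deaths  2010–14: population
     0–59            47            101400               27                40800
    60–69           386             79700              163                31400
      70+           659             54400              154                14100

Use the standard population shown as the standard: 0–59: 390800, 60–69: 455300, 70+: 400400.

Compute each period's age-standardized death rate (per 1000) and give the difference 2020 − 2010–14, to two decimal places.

Age-specific rates per 1000 for 2020: 0.464, 4.843, 12.114.
For 2010–14: 0.662, 5.191, 10.922.
Standard total = 1246500; weights = 0.3135, 0.3653, 0.3212.
2020: 0.3135×0.464 + 0.3653×4.843 + 0.3212×12.114 = 5.8056 per 1000.
2010–14: 0.3135×0.662 + 0.3653×5.191 + 0.3212×10.922 = 5.6119 per 1000.
Difference = 5.8056 − 5.6119 = 0.1936.

0.19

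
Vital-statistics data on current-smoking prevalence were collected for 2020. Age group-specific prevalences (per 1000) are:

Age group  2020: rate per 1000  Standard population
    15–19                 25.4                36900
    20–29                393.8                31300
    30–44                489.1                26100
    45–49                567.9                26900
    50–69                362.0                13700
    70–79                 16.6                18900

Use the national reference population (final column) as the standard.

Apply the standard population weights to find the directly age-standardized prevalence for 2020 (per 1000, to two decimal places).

302.85

Standard total = 153800; weights = 0.2399, 0.2035, 0.1697, 0.1749, 0.0891, 0.1229.
Standardized rate: 0.2399×25.4 + 0.2035×393.8 + 0.1697×489.1 + 0.1749×567.9 + 0.0891×362.0 + 0.1229×16.6 = 302.8502 per 1000.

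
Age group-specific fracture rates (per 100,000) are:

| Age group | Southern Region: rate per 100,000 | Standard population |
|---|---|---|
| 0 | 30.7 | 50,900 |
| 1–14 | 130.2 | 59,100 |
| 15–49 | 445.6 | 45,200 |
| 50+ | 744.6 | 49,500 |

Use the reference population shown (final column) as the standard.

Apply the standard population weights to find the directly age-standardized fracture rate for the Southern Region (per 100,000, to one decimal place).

323.7

Standard total = 204,700; weights = 0.2487, 0.2887, 0.2208, 0.2418.
Standardized rate: 0.2487×30.7 + 0.2887×130.2 + 0.2208×445.6 + 0.2418×744.6 = 323.6750 per 100,000.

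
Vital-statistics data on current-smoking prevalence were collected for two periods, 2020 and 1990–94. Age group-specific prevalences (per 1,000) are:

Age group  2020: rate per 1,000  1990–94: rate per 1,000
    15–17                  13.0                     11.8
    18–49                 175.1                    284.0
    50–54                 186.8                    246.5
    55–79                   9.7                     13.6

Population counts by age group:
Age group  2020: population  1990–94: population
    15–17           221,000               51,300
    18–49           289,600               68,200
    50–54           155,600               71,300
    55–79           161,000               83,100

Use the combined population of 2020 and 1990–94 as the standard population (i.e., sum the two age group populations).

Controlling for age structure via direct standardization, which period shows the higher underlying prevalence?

Combined standard total = 1,101,100; weights = 0.2473, 0.3249, 0.2061, 0.2217.
2020: 0.2473×13.0 + 0.3249×175.1 + 0.2061×186.8 + 0.2217×9.7 = 100.7569 per 1,000.
1990–94: 0.2473×11.8 + 0.3249×284.0 + 0.2061×246.5 + 0.2217×13.6 = 149.0137 per 1,000.

1990–94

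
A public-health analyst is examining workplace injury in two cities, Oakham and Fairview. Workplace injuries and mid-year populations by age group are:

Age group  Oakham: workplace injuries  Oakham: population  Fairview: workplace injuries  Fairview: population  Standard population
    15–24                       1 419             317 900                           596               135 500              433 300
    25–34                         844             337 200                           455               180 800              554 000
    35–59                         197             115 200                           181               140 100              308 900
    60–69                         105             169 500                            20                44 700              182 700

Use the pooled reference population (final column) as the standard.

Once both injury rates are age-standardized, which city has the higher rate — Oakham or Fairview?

Oakham

Age-specific rates per 10 000 for Oakham: 44.64, 25.03, 17.10, 6.19.
For Fairview: 43.99, 25.17, 12.92, 4.47.
Standard total = 1 478 900; weights = 0.2930, 0.3746, 0.2089, 0.1235.
Oakham: 0.2930×44.64 + 0.3746×25.03 + 0.2089×17.10 + 0.1235×6.19 = 26.7913 per 10 000.
Fairview: 0.2930×43.99 + 0.3746×25.17 + 0.2089×12.92 + 0.1235×4.47 = 25.5656 per 10 000.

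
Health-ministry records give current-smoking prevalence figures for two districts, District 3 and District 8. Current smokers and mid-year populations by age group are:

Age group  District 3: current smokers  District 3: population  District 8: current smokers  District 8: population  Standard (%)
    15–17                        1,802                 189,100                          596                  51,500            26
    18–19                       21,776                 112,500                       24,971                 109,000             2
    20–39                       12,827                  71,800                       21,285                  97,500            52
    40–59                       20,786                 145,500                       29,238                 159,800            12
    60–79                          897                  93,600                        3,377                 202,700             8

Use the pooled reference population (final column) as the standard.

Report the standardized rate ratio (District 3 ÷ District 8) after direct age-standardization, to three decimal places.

0.811

Age-specific rates per 1,000 for District 3: 9.529, 193.564, 178.649, 142.859, 9.583.
For District 8: 11.573, 229.092, 218.308, 182.966, 16.660.
Standard weights: 0.26, 0.02, 0.52, 0.12, 0.08.
District 3: 0.2600×9.529 + 0.0200×193.564 + 0.5200×178.649 + 0.1200×142.859 + 0.0800×9.583 = 117.1562 per 1,000.
District 8: 0.2600×11.573 + 0.0200×229.092 + 0.5200×218.308 + 0.1200×182.966 + 0.0800×16.660 = 144.3995 per 1,000.
Ratio = 117.1562 ÷ 144.3995 = 0.81133.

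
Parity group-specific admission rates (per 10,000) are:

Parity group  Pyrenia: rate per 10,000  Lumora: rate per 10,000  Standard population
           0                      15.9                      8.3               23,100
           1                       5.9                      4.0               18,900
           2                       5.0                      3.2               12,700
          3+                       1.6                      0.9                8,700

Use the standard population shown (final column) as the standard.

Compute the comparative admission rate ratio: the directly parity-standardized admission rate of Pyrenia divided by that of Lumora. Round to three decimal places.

1.761

Standard total = 63,400; weights = 0.3644, 0.2981, 0.2003, 0.1372.
Pyrenia: 0.3644×15.9 + 0.2981×5.9 + 0.2003×5.0 + 0.1372×1.6 = 8.7732 per 10,000.
Lumora: 0.3644×8.3 + 0.2981×4.0 + 0.2003×3.2 + 0.1372×0.9 = 4.9811 per 10,000.
Ratio = 8.7732 ÷ 4.9811 = 1.76130.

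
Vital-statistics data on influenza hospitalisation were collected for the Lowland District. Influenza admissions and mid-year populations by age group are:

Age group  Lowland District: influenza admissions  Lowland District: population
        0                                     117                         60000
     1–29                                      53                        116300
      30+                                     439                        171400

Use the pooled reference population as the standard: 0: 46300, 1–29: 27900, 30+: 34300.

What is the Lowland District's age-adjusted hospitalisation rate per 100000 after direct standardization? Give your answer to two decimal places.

175.90

Age-specific rates per 100000 for the Lowland District: 195.00, 45.57, 256.13.
Standard total = 108500; weights = 0.4267, 0.2571, 0.3161.
Standardized rate: 0.4267×195.00 + 0.2571×45.57 + 0.3161×256.13 = 175.8993 per 100000.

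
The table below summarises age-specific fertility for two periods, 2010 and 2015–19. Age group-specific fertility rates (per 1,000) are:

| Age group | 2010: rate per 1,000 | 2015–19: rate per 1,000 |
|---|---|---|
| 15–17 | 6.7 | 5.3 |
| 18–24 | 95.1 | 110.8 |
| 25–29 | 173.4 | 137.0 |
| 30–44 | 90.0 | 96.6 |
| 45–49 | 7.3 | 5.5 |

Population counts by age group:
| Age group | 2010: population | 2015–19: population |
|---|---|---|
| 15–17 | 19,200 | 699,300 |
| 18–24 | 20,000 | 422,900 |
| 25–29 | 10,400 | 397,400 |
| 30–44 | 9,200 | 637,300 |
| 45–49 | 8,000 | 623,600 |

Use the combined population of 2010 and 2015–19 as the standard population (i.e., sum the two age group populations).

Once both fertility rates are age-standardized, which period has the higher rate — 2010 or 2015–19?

2010

Combined standard total = 2,847,300; weights = 0.2523, 0.1556, 0.1432, 0.2271, 0.2218.
2010: 0.2523×6.7 + 0.1556×95.1 + 0.1432×173.4 + 0.2271×90.0 + 0.2218×7.3 = 63.3730 per 1,000.
2015–19: 0.2523×5.3 + 0.1556×110.8 + 0.1432×137.0 + 0.2271×96.6 + 0.2218×5.5 = 61.3478 per 1,000.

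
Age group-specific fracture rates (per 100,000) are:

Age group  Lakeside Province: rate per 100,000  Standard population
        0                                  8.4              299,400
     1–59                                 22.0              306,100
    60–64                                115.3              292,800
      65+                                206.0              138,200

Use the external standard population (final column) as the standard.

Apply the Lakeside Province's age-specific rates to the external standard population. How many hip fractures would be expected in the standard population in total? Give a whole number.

Expected hip fractures = Σ (standard pop × age-specific rate ÷ 100,000)
= 299,400×8.4/100,000 + 306,100×22.0/100,000 + 292,800×115.3/100,000 + 138,200×206.0/100,000
= 25.15 + 67.34 + 337.60 + 284.69 = 714.78.

715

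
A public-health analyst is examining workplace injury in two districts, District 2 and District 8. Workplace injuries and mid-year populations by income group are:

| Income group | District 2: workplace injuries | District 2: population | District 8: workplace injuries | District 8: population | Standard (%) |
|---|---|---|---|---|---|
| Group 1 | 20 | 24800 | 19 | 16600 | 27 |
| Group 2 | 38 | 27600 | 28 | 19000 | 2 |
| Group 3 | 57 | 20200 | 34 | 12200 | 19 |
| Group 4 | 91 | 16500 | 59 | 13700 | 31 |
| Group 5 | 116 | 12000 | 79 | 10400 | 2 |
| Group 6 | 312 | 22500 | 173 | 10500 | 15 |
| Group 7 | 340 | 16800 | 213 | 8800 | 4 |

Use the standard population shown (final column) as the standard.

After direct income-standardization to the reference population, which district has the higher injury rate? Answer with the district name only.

District 8

Income-specific rates per 10000 for District 2: 8.06, 13.77, 28.22, 55.15, 96.67, 138.67, 202.38.
For District 8: 11.45, 14.74, 27.87, 43.07, 75.96, 164.76, 242.05.
Standard weights: 0.27, 0.02, 0.19, 0.31, 0.02, 0.15, 0.04.
District 2: 0.2700×8.06 + 0.0200×13.77 + 0.1900×28.22 + 0.3100×55.15 + 0.0200×96.67 + 0.1500×138.67 + 0.0400×202.38 = 55.7397 per 10000.
District 8: 0.2700×11.45 + 0.0200×14.74 + 0.1900×27.87 + 0.3100×43.07 + 0.0200×75.96 + 0.1500×164.76 + 0.0400×242.05 = 57.9459 per 10000.
The crude rates (69.37 vs 66.34) would put District 2 higher, but that reflects its income composition; once standardized to a common income structure, District 8 has the higher underlying rate.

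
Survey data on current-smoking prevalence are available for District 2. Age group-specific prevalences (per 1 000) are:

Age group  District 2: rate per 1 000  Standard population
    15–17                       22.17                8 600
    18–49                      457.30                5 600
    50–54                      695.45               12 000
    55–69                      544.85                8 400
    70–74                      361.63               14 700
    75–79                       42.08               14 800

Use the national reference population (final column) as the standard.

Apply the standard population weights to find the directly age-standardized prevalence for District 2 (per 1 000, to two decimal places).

Standard total = 64 100; weights = 0.1342, 0.0874, 0.1872, 0.1310, 0.2293, 0.2309.
Standardized rate: 0.1342×22.17 + 0.0874×457.30 + 0.1872×695.45 + 0.1310×544.85 + 0.2293×361.63 + 0.2309×42.08 = 337.1673 per 1 000.

337.17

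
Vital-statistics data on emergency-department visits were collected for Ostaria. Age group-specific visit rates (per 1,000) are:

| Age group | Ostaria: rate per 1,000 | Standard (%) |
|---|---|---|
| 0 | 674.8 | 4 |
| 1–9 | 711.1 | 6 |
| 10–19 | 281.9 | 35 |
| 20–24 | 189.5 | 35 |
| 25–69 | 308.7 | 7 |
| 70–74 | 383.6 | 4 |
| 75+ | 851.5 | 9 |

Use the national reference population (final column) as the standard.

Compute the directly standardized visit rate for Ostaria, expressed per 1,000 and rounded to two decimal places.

348.24

Standard weights: 0.04, 0.06, 0.35, 0.35, 0.07, 0.04, 0.09.
Standardized rate: 0.0400×674.8 + 0.0600×711.1 + 0.3500×281.9 + 0.3500×189.5 + 0.0700×308.7 + 0.0400×383.6 + 0.0900×851.5 = 348.2360 per 1,000.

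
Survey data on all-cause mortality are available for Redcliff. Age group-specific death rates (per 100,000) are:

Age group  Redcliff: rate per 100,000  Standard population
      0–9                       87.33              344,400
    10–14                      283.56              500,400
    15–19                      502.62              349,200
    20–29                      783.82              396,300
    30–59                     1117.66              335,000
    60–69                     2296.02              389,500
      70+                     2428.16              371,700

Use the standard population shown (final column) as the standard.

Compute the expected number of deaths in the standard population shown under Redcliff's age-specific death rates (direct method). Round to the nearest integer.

28294

Expected deaths = Σ (standard pop × age-specific rate ÷ 100,000)
= 344,400×87.33/100,000 + 500,400×283.56/100,000 + 349,200×502.62/100,000 + 396,300×783.82/100,000 + 335,000×1117.66/100,000 + 389,500×2296.02/100,000 + 371,700×2428.16/100,000
= 300.76 + 1418.93 + 1755.15 + 3106.28 + 3744.16 + 8943.00 + 9025.47 = 28293.76.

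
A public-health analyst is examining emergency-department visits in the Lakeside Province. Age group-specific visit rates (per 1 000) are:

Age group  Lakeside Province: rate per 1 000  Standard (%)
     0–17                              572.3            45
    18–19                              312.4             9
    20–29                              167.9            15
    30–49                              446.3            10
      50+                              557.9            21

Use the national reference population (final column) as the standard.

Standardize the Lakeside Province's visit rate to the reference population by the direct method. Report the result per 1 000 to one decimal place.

Standard weights: 0.45, 0.09, 0.15, 0.10, 0.21.
Standardized rate: 0.4500×572.3 + 0.0900×312.4 + 0.1500×167.9 + 0.1000×446.3 + 0.2100×557.9 = 472.6250 per 1 000.

472.6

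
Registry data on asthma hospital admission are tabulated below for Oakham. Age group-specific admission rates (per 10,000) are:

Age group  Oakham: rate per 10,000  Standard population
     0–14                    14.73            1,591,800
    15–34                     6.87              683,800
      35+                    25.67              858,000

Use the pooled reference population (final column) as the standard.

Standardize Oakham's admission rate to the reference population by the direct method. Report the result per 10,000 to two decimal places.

16.01

Standard total = 3,133,600; weights = 0.5080, 0.2182, 0.2738.
Standardized rate: 0.5080×14.73 + 0.2182×6.87 + 0.2738×25.67 = 16.0103 per 10,000.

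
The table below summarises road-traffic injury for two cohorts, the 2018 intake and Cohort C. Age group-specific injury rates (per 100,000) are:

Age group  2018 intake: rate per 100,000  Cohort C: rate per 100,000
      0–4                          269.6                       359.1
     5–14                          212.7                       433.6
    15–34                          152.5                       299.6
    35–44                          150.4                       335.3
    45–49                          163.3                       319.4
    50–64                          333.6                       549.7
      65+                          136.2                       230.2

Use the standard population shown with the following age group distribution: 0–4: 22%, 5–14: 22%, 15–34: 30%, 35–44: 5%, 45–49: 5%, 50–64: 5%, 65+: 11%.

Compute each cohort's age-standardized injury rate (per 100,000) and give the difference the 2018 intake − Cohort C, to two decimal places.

Standard weights: 0.22, 0.22, 0.30, 0.05, 0.05, 0.05, 0.11.
The 2018 intake: 0.2200×269.6 + 0.2200×212.7 + 0.3000×152.5 + 0.0500×150.4 + 0.0500×163.3 + 0.0500×333.6 + 0.1100×136.2 = 199.2030 per 100,000.
Cohort C: 0.2200×359.1 + 0.2200×433.6 + 0.3000×299.6 + 0.0500×335.3 + 0.0500×319.4 + 0.0500×549.7 + 0.1100×230.2 = 349.8160 per 100,000.
Difference = 199.2030 − 349.8160 = -150.6130.

-150.61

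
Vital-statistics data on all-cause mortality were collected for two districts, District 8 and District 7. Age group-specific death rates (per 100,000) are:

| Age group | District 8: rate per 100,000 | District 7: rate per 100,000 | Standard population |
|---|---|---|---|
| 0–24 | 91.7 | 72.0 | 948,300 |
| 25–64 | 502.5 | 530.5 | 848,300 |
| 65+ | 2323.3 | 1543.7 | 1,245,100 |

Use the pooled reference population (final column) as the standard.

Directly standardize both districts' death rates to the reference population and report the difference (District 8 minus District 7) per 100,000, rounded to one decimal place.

317.5

Standard total = 3,041,700; weights = 0.3118, 0.2789, 0.4093.
District 8: 0.3118×91.7 + 0.2789×502.5 + 0.4093×2323.3 = 1119.7589 per 100,000.
District 7: 0.3118×72.0 + 0.2789×530.5 + 0.4093×1543.7 = 802.3019 per 100,000.
Difference = 1119.7589 − 802.3019 = 317.4570.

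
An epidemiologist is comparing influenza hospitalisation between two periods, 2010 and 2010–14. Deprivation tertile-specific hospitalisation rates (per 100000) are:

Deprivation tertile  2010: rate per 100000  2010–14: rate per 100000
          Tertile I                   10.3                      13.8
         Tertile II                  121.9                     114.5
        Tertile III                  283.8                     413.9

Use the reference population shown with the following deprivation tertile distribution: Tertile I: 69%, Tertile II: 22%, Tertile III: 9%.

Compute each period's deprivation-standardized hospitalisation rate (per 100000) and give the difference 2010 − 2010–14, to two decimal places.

-12.50

Standard weights: 0.69, 0.22, 0.09.
2010: 0.6900×10.3 + 0.2200×121.9 + 0.0900×283.8 = 59.4670 per 100000.
2010–14: 0.6900×13.8 + 0.2200×114.5 + 0.0900×413.9 = 71.9630 per 100000.
Difference = 59.4670 − 71.9630 = -12.4960.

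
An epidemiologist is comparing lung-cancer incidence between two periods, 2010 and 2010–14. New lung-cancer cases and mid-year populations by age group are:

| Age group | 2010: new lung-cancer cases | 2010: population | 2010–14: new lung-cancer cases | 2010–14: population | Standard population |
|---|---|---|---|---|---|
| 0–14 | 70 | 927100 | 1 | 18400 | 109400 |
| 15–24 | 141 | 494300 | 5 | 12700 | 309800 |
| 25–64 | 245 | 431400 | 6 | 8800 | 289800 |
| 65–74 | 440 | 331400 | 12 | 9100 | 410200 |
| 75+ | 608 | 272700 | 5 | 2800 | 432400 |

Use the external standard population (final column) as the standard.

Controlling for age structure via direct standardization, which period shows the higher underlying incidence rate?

Age-specific rates per 100000 for 2010: 7.55, 28.53, 56.79, 132.77, 222.96.
For 2010–14: 5.43, 39.37, 68.18, 131.87, 178.57.
Standard total = 1551600; weights = 0.0705, 0.1997, 0.1868, 0.2644, 0.2787.
2010: 0.0705×7.55 + 0.1997×28.53 + 0.1868×56.79 + 0.2644×132.77 + 0.2787×222.96 = 114.0691 per 100000.
2010–14: 0.0705×5.43 + 0.1997×39.37 + 0.1868×68.18 + 0.2644×131.87 + 0.2787×178.57 = 105.6052 per 100000.

2010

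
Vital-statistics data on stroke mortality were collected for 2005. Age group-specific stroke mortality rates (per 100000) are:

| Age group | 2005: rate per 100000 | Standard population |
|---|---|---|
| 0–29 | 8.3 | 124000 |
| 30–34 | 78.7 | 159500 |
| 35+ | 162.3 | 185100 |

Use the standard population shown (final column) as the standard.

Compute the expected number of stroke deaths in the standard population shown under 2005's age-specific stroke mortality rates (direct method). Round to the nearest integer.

Expected stroke deaths = Σ (standard pop × age-specific rate ÷ 100000)
= 124000×8.3/100000 + 159500×78.7/100000 + 185100×162.3/100000
= 10.29 + 125.53 + 300.42 = 436.24.

436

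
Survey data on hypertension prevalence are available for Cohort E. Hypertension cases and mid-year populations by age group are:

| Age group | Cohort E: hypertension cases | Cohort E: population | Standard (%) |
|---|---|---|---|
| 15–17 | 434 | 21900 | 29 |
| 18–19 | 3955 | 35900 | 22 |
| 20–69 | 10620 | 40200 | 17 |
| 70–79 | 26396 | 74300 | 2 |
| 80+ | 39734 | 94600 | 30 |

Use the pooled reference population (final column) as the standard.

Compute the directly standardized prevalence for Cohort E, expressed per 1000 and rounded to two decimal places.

208.01

Age-specific rates per 1000 for Cohort E: 19.817, 110.167, 264.179, 355.262, 420.021.
Standard weights: 0.29, 0.22, 0.17, 0.02, 0.30.
Standardized rate: 0.2900×19.817 + 0.2200×110.167 + 0.1700×264.179 + 0.0200×355.262 + 0.3000×420.021 = 208.0058 per 1000.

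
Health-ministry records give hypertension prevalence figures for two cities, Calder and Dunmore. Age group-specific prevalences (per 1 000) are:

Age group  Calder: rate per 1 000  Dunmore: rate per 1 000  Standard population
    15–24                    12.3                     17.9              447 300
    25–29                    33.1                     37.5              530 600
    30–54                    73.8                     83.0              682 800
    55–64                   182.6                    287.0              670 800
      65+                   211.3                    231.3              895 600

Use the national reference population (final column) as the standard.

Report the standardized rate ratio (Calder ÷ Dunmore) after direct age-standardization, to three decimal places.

0.795

Standard total = 3 227 100; weights = 0.1386, 0.1644, 0.2116, 0.2079, 0.2775.
Calder: 0.1386×12.3 + 0.1644×33.1 + 0.2116×73.8 + 0.2079×182.6 + 0.2775×211.3 = 119.3591 per 1 000.
Dunmore: 0.1386×17.9 + 0.1644×37.5 + 0.2116×83.0 + 0.2079×287.0 + 0.2775×231.3 = 150.0568 per 1 000.
Ratio = 119.3591 ÷ 150.0568 = 0.79543.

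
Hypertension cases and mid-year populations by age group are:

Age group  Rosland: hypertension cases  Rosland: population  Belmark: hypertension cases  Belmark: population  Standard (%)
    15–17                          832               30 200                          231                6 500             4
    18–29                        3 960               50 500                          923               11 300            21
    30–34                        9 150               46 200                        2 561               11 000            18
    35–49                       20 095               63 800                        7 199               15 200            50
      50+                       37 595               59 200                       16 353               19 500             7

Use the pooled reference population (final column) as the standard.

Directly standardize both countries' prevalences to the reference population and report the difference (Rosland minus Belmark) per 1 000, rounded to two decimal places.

-100.84

Age-specific rates per 1 000 for Rosland: 27.550, 78.416, 198.052, 314.969, 635.051.
For Belmark: 35.538, 81.681, 232.818, 473.618, 838.615.
Standard weights: 0.04, 0.21, 0.18, 0.50, 0.07.
Rosland: 0.0400×27.550 + 0.2100×78.416 + 0.1800×198.052 + 0.5000×314.969 + 0.0700×635.051 = 255.1565 per 1 000.
Belmark: 0.0400×35.538 + 0.2100×81.681 + 0.1800×232.818 + 0.5000×473.618 + 0.0700×838.615 = 355.9942 per 1 000.
Difference = 255.1565 − 355.9942 = -100.8377.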